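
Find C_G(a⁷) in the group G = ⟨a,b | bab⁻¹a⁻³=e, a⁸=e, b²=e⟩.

⟨a⁷⟩ ⊆ C_G(a⁷) since powers of a⁷ commute with a⁷; so |C_G(a⁷)| ≥ |⟨a⁷⟩| = 8.
By orbit–stabilizer, |C_G(a⁷)| = |G| / |conj. class of a⁷| = 16 / 2 = 8.
The 8 elements commuting with a⁷ are {e, a, a², a³, a⁴, a⁵, a⁶, a⁷}.

Answer: {e, a, a², a³, a⁴, a⁵, a⁶, a⁷}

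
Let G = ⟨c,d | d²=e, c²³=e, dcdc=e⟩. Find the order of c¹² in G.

Compute successive powers until reaching e:
  (c¹²)¹ = c¹², (c¹²)² = c, (c¹²)³ = c¹³, (c¹²)⁴ = c², (c¹²)⁵ = c¹⁴, (c¹²)⁶ = c³, (c¹²)⁷ = c¹⁵, (c¹²)⁸ = c⁴, (c¹²)⁹ = c¹⁶, (c¹²)¹⁰ = c⁵, (c¹²)¹¹ = c¹⁷, (c¹²)¹² = c⁶, (c¹²)¹³ = c¹⁸, (c¹²)¹⁴ = c⁷, (c¹²)¹⁵ = c¹⁹, (c¹²)¹⁶ = c⁸, (c¹²)¹⁷ = c²⁰, (c¹²)¹⁸ = c⁹, (c¹²)¹⁹ = c²¹, (c¹²)²⁰ = c¹⁰, (c¹²)²¹ = c²², (c¹²)²² = c¹¹, (c¹²)²³ = e.
The smallest positive k with (c¹²)ᵏ = e is 23.

Answer: 23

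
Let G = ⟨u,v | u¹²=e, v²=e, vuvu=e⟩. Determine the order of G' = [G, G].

G' = [G, G] is generated by all commutators. The generator-pair commutators are: [u, v] = u².
The subgroup they normally generate is {e, u², u⁴, u⁶, u⁸, u¹⁰}, of order 6.
Check: |G/G'| = 24/6 = 4 is the order of the abelianisation.

Answer: 6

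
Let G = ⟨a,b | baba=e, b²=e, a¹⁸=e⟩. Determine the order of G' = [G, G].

G' = [G, G] is generated by all commutators. The generator-pair commutators are: [a, b] = a².
The subgroup they normally generate is {e, a², a⁴, a⁶, a⁸, a¹⁰, a¹², a¹⁴, a¹⁶}, of order 9.
Check: |G/G'| = 36/9 = 4 is the order of the abelianisation.

Answer: 9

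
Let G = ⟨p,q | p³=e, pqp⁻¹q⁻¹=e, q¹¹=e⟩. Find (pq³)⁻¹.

The order of (pq³) is 33 (smallest k with (pq³)ᵏ = e), so (pq³)⁻¹ = (pq³)³² = p²q⁸.
Check: (pq³) · (p²q⁸) → (pq³) · p² = q³;   (q³) · q⁸ = e, giving e as required.

Answer: p²q⁸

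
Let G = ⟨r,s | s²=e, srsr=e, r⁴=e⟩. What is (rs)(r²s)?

Compute (rs) · (r²s) by multiplying left to right and reducing via the relations at each step:
  (rs) · r² = r³s
  (r³s) · s = r³

Answer: r³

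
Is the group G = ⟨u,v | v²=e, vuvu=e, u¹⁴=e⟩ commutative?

u·v = uv but v·u = u¹³v, so u·v ≠ v·u and G is not abelian.

Answer: No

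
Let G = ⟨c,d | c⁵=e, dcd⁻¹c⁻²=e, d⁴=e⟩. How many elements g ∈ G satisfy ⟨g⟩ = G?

⟨g⟩ = G would require ord(g) = |G| = 20, but the maximum element order in G is 5 < 20. So G is not cyclic and no single element generates it: the count is 0.

Answer: 0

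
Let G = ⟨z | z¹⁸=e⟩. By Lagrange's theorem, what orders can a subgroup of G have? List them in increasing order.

|G| = 18 = 2 · 3². By Lagrange's theorem the order of any subgroup divides 18; the divisors of 18 are 1, 2, 3, 6, 9, 18.

Answer: 1, 2, 3, 6, 9, 18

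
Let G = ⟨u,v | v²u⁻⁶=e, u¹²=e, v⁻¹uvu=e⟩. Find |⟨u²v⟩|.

|⟨u²v⟩| equals the order of u²v. Compute successive powers until reaching e:
  (u²v)¹ = u²v, (u²v)² = u⁶, (u²v)³ = u²v⁻¹, (u²v)⁴ = e.
The smallest positive k with (u²v)ᵏ = e is 4, so |⟨u²v⟩| = 4.

Answer: 4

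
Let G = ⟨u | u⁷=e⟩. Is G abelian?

G has a single generator, so G is cyclic and hence abelian.

Answer: Yes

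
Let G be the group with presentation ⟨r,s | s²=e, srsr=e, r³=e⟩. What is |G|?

Enumerate words in the generators, reducing via the relations: the distinct elements are
  {e, r, s, rs, r², r²s}.
No further products give new elements, so |G| = 6.

Answer: 6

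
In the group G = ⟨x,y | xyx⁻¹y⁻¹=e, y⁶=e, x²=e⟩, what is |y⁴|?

Compute successive powers until reaching e:
  (y⁴)¹ = y⁴, (y⁴)² = y², (y⁴)³ = e.
The smallest positive k with (y⁴)ᵏ = e is 3.

Answer: 3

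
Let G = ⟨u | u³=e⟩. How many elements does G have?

G is generated by a single element, so G is cyclic. The relator gives u³ = e and no smaller power is forced to be e, so the 3 powers {e, u, u²} are distinct. Hence |G| = 3.

Answer: 3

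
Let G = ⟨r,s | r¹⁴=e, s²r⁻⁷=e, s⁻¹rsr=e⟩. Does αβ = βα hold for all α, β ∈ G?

r·s = rs but s·r = r⁶s⁻¹, so r·s ≠ s·r and G is not abelian.

Answer: No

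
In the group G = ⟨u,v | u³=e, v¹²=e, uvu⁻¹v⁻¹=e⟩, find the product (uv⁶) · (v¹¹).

Compute (uv⁶) · (v¹¹) by multiplying left to right and reducing via the relations at each step:
  (uv⁶) · v¹¹ = uv⁵

Answer: uv⁵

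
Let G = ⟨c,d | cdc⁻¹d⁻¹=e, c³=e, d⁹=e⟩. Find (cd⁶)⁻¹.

The order of (cd⁶) is 3 (smallest k with (cd⁶)ᵏ = e), so (cd⁶)⁻¹ = (cd⁶)² = c²d³.
Check: (cd⁶) · (c²d³) → (cd⁶) · c² = d⁶;   (d⁶) · d³ = e, giving e as required.

Answer: c²d³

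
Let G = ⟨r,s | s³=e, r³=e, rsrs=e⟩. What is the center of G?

An element z ∈ Z(G) iff z commutes with every generator.
For example e is central: e·r = r = r·e; e·s = s = s·e.
Whereas r ∉ Z(G) since r·s = rs ≠ r²s² = s·r.
Checking each of the 12 elements this way gives Z(G) = {e}, of order 1.

Answer: {e}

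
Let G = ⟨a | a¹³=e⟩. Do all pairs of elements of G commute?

G has a single generator, so G is cyclic and hence abelian.

Answer: Yes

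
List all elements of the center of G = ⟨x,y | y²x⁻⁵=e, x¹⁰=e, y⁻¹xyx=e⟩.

An element z ∈ Z(G) iff z commutes with every generator.
For example x⁵ is central: (x⁵)·x = x⁶ = x·(x⁵); (x⁵)·y = y⁻¹ = y·(x⁵).
Whereas x ∉ Z(G) since x·y = xy ≠ x⁴y⁻¹ = y·x.
Checking each of the 20 elements this way gives Z(G) = {e, x⁵}, of order 2.

Answer: {e, x⁵}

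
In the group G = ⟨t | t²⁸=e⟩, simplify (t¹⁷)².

Compute successive powers of (t¹⁷), reducing at each step:
  (t¹⁷)²: (t¹⁷) · t¹⁷ = t⁶

Answer: t⁶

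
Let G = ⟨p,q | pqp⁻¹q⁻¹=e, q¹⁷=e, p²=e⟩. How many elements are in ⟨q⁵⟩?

|⟨q⁵⟩| equals the order of q⁵. Compute successive powers until reaching e:
  (q⁵)¹ = q⁵, (q⁵)² = q¹⁰, (q⁵)³ = q¹⁵, (q⁵)⁴ = q³, (q⁵)⁵ = q⁸, (q⁵)⁶ = q¹³, (q⁵)⁷ = q, (q⁵)⁸ = q⁶, (q⁵)⁹ = q¹¹, (q⁵)¹⁰ = q¹⁶, (q⁵)¹¹ = q⁴, (q⁵)¹² = q⁹, (q⁵)¹³ = q¹⁴, (q⁵)¹⁴ = q², (q⁵)¹⁵ = q⁷, (q⁵)¹⁶ = q¹², (q⁵)¹⁷ = e.
The smallest positive k with (q⁵)ᵏ = e is 17, so |⟨q⁵⟩| = 17.

Answer: 17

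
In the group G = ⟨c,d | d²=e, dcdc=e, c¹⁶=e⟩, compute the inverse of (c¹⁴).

The order of (c¹⁴) is 8 (smallest k with (c¹⁴)ᵏ = e), so (c¹⁴)⁻¹ = (c¹⁴)⁷ = c².
Check: (c¹⁴) · (c²) → (c¹⁴) · c² = e, giving e as required.

Answer: c²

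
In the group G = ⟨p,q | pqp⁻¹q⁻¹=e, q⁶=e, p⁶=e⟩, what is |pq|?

Compute successive powers until reaching e:
  (pq)¹ = pq, (pq)² = p²q², (pq)³ = p³q³, (pq)⁴ = p⁴q⁴, (pq)⁵ = p⁵q⁵, (pq)⁶ = e.
The smallest positive k with (pq)ᵏ = e is 6.

Answer: 6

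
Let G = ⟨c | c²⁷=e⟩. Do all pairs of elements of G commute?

G has a single generator, so G is cyclic and hence abelian.

Answer: Yes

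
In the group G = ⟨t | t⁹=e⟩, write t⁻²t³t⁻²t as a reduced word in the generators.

Multiply left to right, reducing at each step:
  (t⁷) · t³ = t
  t · t⁻² = t⁸
  (t⁸) · t = e

Answer: e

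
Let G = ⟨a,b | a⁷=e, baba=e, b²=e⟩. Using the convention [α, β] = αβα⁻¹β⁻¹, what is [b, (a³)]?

[b, (a³)] = b·(a³)·b⁻¹·(a³)⁻¹.
  b · (a³) = a⁴b
  (a⁴b) · b = a⁴
  (a⁴) · (a⁴) = a

Answer: a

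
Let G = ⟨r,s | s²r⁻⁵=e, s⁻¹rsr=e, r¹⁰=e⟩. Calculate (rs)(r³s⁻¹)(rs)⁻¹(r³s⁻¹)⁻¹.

[(rs), (r³s⁻¹)] = (rs)·(r³s⁻¹)·(rs)⁻¹·(r³s⁻¹)⁻¹.
  (rs) · (r³s⁻¹) = r⁸
  (r⁸) · (rs⁻¹) = r⁴s
  (r⁴s) · (r³s) = r⁶

Answer: r⁶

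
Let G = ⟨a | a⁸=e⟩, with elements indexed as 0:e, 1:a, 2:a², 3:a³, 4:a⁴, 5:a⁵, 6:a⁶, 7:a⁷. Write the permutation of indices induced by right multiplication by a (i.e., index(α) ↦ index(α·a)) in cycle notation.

(0 1 2 3 4 5 6 7)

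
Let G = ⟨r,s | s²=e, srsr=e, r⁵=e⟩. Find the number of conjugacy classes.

The conjugacy classes (representative and size) are:
  [e] (size 1), [r] (size 2), [r²] (size 2), [s] (size 5).
Class equation: 1 + 2 + 2 + 5 = 10 = |G|. So G has 4 conjugacy classes.

Answer: 4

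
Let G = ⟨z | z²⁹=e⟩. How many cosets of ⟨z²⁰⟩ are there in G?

First find ord(z²⁰) by computing successive powers:
  (z²⁰)¹ = z²⁰, (z²⁰)² = z¹¹, (z²⁰)³ = z², (z²⁰)⁴ = z²², (z²⁰)⁵ = z¹³, (z²⁰)⁶ = z⁴, (z²⁰)⁷ = z²⁴, (z²⁰)⁸ = z¹⁵, (z²⁰)⁹ = z⁶, (z²⁰)¹⁰ = z²⁶, (z²⁰)¹¹ = z¹⁷, (z²⁰)¹² = z⁸, (z²⁰)¹³ = z²⁸, (z²⁰)¹⁴ = z¹⁹, (z²⁰)¹⁵ = z¹⁰, (z²⁰)¹⁶ = z, (z²⁰)¹⁷ = z²¹, (z²⁰)¹⁸ = z¹², (z²⁰)¹⁹ = z³, (z²⁰)²⁰ = z²³, (z²⁰)²¹ = z¹⁴, (z²⁰)²² = z⁵, (z²⁰)²³ = z²⁵, (z²⁰)²⁴ = z¹⁶, (z²⁰)²⁵ = z⁷, (z²⁰)²⁶ = z²⁷, (z²⁰)²⁷ = z¹⁸, (z²⁰)²⁸ = z⁹, (z²⁰)²⁹ = e.
So |⟨z²⁰⟩| = ord(z²⁰) = 29. With |G| = 29, by Lagrange [G : ⟨z²⁰⟩] = 29/29 = 1.

Answer: 1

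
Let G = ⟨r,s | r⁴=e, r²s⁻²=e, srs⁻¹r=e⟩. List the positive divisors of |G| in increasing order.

|G| = 8 = 2³. By Lagrange's theorem the order of any subgroup divides 8; the divisors of 8 are 1, 2, 4, 8.

Answer: 1, 2, 4, 8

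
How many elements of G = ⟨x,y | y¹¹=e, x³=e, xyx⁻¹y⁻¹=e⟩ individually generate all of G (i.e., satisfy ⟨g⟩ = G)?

G is cyclic of order 33. An element generates G iff its order is 33, and a cyclic group of order 33 has exactly φ(33) = 20 such elements.

Answer: 20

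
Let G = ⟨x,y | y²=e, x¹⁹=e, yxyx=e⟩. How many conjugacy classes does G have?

The conjugacy classes (representative and size) are:
  [e] (size 1), [x¹⁸] (size 2), [x²] (size 2), [x¹⁶] (size 2), [x⁴] (size 2), [x¹⁴] (size 2), [x¹³] (size 2), [x¹²] (size 2), [x⁸] (size 2), [x⁹] (size 2), [y] (size 19).
Class equation: 1 + 2 + 2 + 2 + 2 + 2 + 2 + 2 + 2 + 2 + 19 = 38 = |G|. So G has 11 conjugacy classes.

Answer: 11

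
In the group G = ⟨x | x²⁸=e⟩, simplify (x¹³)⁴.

Compute successive powers of (x¹³), reducing at each step:
  (x¹³)²: (x¹³) · x¹³ = x²⁶
  (x¹³)³: (x²⁶) · x¹³ = x¹¹
  (x¹³)⁴: (x¹¹) · x¹³ = x²⁴

Answer: x²⁴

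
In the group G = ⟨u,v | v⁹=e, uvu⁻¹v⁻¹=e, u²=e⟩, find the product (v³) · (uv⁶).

Compute (v³) · (uv⁶) by multiplying left to right and reducing via the relations at each step:
  (v³) · u = uv³
  (uv³) · v⁶ = u

Answer: u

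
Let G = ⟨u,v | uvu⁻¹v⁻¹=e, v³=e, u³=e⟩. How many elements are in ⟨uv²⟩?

|⟨uv²⟩| equals the order of uv². Compute successive powers until reaching e:
  (uv²)¹ = uv², (uv²)² = u²v, (uv²)³ = e.
The smallest positive k with (uv²)ᵏ = e is 3, so |⟨uv²⟩| = 3.

Answer: 3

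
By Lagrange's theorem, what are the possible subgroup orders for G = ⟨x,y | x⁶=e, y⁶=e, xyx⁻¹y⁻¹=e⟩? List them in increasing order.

|G| = 36 = 2² · 3². By Lagrange's theorem the order of any subgroup divides 36; the divisors of 36 are 1, 2, 3, 4, 6, 9, 12, 18, 36.

Answer: 1, 2, 3, 4, 6, 9, 12, 18, 36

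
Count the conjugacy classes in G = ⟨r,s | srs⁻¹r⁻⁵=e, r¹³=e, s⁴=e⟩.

The conjugacy classes (representative and size) are:
  [e] (size 1), [r] (size 4), [r²] (size 4), [r⁹] (size 4), [r¹²s] (size 13), [r⁴s²] (size 13), [r¹²s³] (size 13).
Class equation: 1 + 4 + 4 + 4 + 13 + 13 + 13 = 52 = |G|. So G has 7 conjugacy classes.

Answer: 7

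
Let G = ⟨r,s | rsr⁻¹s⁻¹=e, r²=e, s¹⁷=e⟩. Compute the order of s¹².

Compute successive powers until reaching e:
  (s¹²)¹ = s¹², (s¹²)² = s⁷, (s¹²)³ = s², (s¹²)⁴ = s¹⁴, (s¹²)⁵ = s⁹, (s¹²)⁶ = s⁴, (s¹²)⁷ = s¹⁶, (s¹²)⁸ = s¹¹, (s¹²)⁹ = s⁶, (s¹²)¹⁰ = s, (s¹²)¹¹ = s¹³, (s¹²)¹² = s⁸, (s¹²)¹³ = s³, (s¹²)¹⁴ = s¹⁵, (s¹²)¹⁵ = s¹⁰, (s¹²)¹⁶ = s⁵, (s¹²)¹⁷ = e.
The smallest positive k with (s¹²)ᵏ = e is 17.

Answer: 17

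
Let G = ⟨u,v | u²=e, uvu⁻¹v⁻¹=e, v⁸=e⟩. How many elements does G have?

Enumerate words in the generators, reducing via the relations: the distinct elements are
  {e, u, v, uv, v², v³, v⁴, v⁵, v⁶, v⁷, uv², uv³, uv⁴, uv⁵, uv⁶, uv⁷}.
No further products give new elements, so |G| = 16.

Answer: 16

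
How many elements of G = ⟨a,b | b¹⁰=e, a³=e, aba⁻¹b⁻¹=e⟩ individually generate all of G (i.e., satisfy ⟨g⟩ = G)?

G is cyclic of order 30. An element generates G iff its order is 30, and a cyclic group of order 30 has exactly φ(30) = 8 such elements.

Answer: 8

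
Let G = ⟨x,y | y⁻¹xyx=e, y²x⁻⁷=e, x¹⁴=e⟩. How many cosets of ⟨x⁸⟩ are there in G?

First find ord(x⁸) by computing successive powers:
  (x⁸)¹ = x⁸, (x⁸)² = x², (x⁸)³ = x¹⁰, (x⁸)⁴ = x⁴, (x⁸)⁵ = x¹², (x⁸)⁶ = x⁶, (x⁸)⁷ = e.
So |⟨x⁸⟩| = ord(x⁸) = 7. With |G| = 28, by Lagrange [G : ⟨x⁸⟩] = 28/7 = 4.

Answer: 4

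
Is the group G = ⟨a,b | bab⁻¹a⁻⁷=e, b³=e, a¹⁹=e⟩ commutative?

a·b = ab but b·a = a⁷b, so a·b ≠ b·a and G is not abelian.

Answer: No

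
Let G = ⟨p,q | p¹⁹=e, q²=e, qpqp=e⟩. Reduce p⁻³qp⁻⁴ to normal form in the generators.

Multiply left to right, reducing at each step:
  (p¹⁶) · q = p¹⁶q
  (p¹⁶q) · p⁻⁴ = pq

Answer: pq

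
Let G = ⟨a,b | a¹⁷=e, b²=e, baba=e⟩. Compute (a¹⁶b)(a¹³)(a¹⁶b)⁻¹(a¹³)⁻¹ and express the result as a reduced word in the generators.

[(a¹⁶b), (a¹³)] = (a¹⁶b)·(a¹³)·(a¹⁶b)⁻¹·(a¹³)⁻¹.
  (a¹⁶b) · (a¹³) = a³b
  (a³b) · (a¹⁶b) = a⁴
  (a⁴) · (a⁴) = a⁸

Answer: a⁸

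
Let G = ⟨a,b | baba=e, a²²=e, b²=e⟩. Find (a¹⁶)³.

Compute successive powers of (a¹⁶), reducing at each step:
  (a¹⁶)²: (a¹⁶) · a¹⁶ = a¹⁰
  (a¹⁶)³: (a¹⁰) · a¹⁶ = a⁴

Answer: a⁴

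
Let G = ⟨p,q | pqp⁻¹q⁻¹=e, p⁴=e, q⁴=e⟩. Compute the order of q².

Compute successive powers until reaching e:
  (q²)¹ = q², (q²)² = e.
The smallest positive k with (q²)ᵏ = e is 2.

Answer: 2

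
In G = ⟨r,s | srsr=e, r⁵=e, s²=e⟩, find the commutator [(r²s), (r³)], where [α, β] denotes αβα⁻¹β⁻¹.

[(r²s), (r³)] = (r²s)·(r³)·(r²s)⁻¹·(r³)⁻¹.
  (r²s) · (r³) = r⁴s
  (r⁴s) · (r²s) = r²
  (r²) · (r²) = r⁴

Answer: r⁴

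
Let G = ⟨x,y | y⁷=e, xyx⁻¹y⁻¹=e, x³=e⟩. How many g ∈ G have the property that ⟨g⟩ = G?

G is cyclic of order 21. An element generates G iff its order is 21, and a cyclic group of order 21 has exactly φ(21) = 12 such elements.

Answer: 12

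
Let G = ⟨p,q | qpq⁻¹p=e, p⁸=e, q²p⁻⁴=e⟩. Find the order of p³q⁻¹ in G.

Compute successive powers until reaching e:
  (p³q⁻¹)¹ = p³q⁻¹, (p³q⁻¹)² = p⁴, (p³q⁻¹)³ = p³q, (p³q⁻¹)⁴ = e.
The smallest positive k with (p³q⁻¹)ᵏ = e is 4.

Answer: 4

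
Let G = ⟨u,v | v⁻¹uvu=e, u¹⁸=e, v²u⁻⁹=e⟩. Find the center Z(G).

An element z ∈ Z(G) iff z commutes with every generator.
For example u⁹ is central: (u⁹)·u = u¹⁰ = u·(u⁹); (u⁹)·v = v⁻¹ = v·(u⁹).
Whereas u ∉ Z(G) since u·v = uv ≠ u⁸v⁻¹ = v·u.
Checking each of the 36 elements this way gives Z(G) = {e, u⁹}, of order 2.

Answer: {e, u⁹}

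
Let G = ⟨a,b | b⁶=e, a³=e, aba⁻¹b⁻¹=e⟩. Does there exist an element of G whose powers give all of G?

|G| = 18, but the maximum element order in G is 6 < 18. No single element generates all of G, so G is not cyclic.

Answer: No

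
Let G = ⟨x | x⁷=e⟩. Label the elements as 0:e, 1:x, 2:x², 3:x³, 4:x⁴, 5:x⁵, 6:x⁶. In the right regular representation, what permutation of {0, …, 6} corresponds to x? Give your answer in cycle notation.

(0 1 2 3 4 5 6)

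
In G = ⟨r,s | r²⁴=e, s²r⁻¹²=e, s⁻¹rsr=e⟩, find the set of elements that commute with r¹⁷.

⟨r¹⁷⟩ ⊆ C_G(r¹⁷) since powers of r¹⁷ commute with r¹⁷; so |C_G(r¹⁷)| ≥ |⟨r¹⁷⟩| = 24.
By orbit–stabilizer, |C_G(r¹⁷)| = |G| / |conj. class of r¹⁷| = 48 / 2 = 24.
The 24 elements commuting with r¹⁷ are {e, r, r², r³, r⁴, r⁵, r⁶, r⁷, r⁸, r⁹, r¹⁰, r¹¹, r¹², r¹³, r¹⁴, r¹⁵, r¹⁶, r¹⁷, r¹⁸, r¹⁹, r²⁰, r²¹, r²², r²³}.

Answer: {e, r, r², r³, r⁴, r⁵, r⁶, r⁷, r⁸, r⁹, r¹⁰, r¹¹, r¹², r¹³, r¹⁴, r¹⁵, r¹⁶, r¹⁷, r¹⁸, r¹⁹, r²⁰, r²¹, r²², r²³}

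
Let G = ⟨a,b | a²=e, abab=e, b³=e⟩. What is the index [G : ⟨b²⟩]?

First find ord(b²) by computing successive powers:
  (b²)¹ = b², (b²)² = b, (b²)³ = e.
So |⟨b²⟩| = ord(b²) = 3. With |G| = 6, by Lagrange [G : ⟨b²⟩] = 6/3 = 2.

Answer: 2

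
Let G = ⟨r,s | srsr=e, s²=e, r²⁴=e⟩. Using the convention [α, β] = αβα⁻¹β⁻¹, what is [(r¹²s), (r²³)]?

[(r¹²s), (r²³)] = (r¹²s)·(r²³)·(r¹²s)⁻¹·(r²³)⁻¹.
  (r¹²s) · (r²³) = r¹³s
  (r¹³s) · (r¹²s) = r
  r · r = r²

Answer: r²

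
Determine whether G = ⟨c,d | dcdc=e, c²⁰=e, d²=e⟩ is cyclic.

Every cyclic group is abelian. But c·d = cd while d·c = c¹⁹d, so c·d ≠ d·c and G is not abelian. Hence G is not cyclic.

Answer: No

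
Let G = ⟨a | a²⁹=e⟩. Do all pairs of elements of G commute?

G has a single generator, so G is cyclic and hence abelian.

Answer: Yes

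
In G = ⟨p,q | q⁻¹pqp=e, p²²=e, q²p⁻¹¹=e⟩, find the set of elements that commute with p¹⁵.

⟨p¹⁵⟩ ⊆ C_G(p¹⁵) since powers of p¹⁵ commute with p¹⁵; so |C_G(p¹⁵)| ≥ |⟨p¹⁵⟩| = 22.
By orbit–stabilizer, |C_G(p¹⁵)| = |G| / |conj. class of p¹⁵| = 44 / 2 = 22.
The 22 elements commuting with p¹⁵ are {e, p, p², p³, p⁴, p⁵, p⁶, p⁷, p⁸, p⁹, p¹⁰, p¹¹, p¹², p¹³, p¹⁴, p¹⁵, p¹⁶, p¹⁷, p¹⁸, p¹⁹, p²⁰, p²¹}.

Answer: {e, p, p², p³, p⁴, p⁵, p⁶, p⁷, p⁸, p⁹, p¹⁰, p¹¹, p¹², p¹³, p¹⁴, p¹⁵, p¹⁶, p¹⁷, p¹⁸, p¹⁹, p²⁰, p²¹}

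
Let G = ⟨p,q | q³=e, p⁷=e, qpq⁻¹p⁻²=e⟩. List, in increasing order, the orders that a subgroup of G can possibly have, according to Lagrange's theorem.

|G| = 21 = 3 · 7. By Lagrange's theorem the order of any subgroup divides 21; the divisors of 21 are 1, 3, 7, 21.

Answer: 1, 3, 7, 21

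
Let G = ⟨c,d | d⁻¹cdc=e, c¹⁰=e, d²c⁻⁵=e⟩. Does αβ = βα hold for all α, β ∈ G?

c·d = cd but d·c = c⁴d⁻¹, so c·d ≠ d·c and G is not abelian.

Answer: No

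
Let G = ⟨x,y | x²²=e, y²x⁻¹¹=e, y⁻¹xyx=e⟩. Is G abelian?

x·y = xy but y·x = x¹⁰y⁻¹, so x·y ≠ y·x and G is not abelian.

Answer: No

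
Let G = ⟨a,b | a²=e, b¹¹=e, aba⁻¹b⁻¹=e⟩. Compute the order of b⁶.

Compute successive powers until reaching e:
  (b⁶)¹ = b⁶, (b⁶)² = b, (b⁶)³ = b⁷, (b⁶)⁴ = b², (b⁶)⁵ = b⁸, (b⁶)⁶ = b³, (b⁶)⁷ = b⁹, (b⁶)⁸ = b⁴, (b⁶)⁹ = b¹⁰, (b⁶)¹⁰ = b⁵, (b⁶)¹¹ = e.
The smallest positive k with (b⁶)ᵏ = e is 11.

Answer: 11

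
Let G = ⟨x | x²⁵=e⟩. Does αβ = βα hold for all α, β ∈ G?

G has a single generator, so G is cyclic and hence abelian.

Answer: Yes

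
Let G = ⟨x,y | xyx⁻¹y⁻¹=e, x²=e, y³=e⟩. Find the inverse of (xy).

The order of (xy) is 6 (smallest k with (xy)ᵏ = e), so (xy)⁻¹ = (xy)⁵ = xy².
Check: (xy) · (xy²) → (xy) · x = y;   y · y² = e, giving e as required.

Answer: xy²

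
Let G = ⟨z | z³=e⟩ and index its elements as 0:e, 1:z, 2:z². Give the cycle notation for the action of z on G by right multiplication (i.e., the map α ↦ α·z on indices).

(0 1 2)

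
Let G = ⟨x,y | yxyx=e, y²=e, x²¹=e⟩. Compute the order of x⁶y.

Compute successive powers until reaching e:
  (x⁶y)¹ = x⁶y, (x⁶y)² = e.
The smallest positive k with (x⁶y)ᵏ = e is 2.

Answer: 2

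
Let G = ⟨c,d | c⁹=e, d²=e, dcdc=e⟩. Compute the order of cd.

Compute successive powers until reaching e:
  (cd)¹ = cd, (cd)² = e.
The smallest positive k with (cd)ᵏ = e is 2.

Answer: 2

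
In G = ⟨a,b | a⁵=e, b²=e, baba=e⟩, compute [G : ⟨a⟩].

First find ord(a) by computing successive powers:
  a¹ = a, a² = a², a³ = a³, a⁴ = a⁴, a⁵ = e.
So |⟨a⟩| = ord(a) = 5. With |G| = 10, by Lagrange [G : ⟨a⟩] = 10/5 = 2.

Answer: 2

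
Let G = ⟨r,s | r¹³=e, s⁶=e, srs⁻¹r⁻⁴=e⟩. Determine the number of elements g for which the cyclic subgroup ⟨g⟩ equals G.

⟨g⟩ = G would require ord(g) = |G| = 78, but the maximum element order in G is 13 < 78. So G is not cyclic and no single element generates it: the count is 0.

Answer: 0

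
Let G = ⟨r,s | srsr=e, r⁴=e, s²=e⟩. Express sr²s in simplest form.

Multiply left to right, reducing at each step:
  s · r² = r²s
  (r²s) · s = r²

Answer: r²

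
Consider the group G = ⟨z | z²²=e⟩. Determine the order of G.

G is generated by a single element, so G is cyclic. The relator gives z²² = e and no smaller power is forced to be e, so the 22 powers {e, z, z², z³, z⁴, z⁵, z⁶, z⁷, z⁸, z⁹, z²¹, z²⁰, z¹², z¹³, z¹¹, z¹⁰, z¹⁴, z¹⁵, z¹⁶, z¹⁷, z¹⁸, z¹⁹} are distinct. Hence |G| = 22.

Answer: 22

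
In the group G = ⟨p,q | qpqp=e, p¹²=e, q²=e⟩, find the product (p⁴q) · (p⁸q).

Compute (p⁴q) · (p⁸q) by multiplying left to right and reducing via the relations at each step:
  (p⁴q) · p⁸ = p⁸q
  (p⁸q) · q = p⁸

Answer: p⁸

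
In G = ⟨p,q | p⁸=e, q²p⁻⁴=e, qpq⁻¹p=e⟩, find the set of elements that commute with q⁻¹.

⟨q⁻¹⟩ ⊆ C_G(q⁻¹) since powers of q⁻¹ commute with q⁻¹; so |C_G(q⁻¹)| ≥ |⟨q⁻¹⟩| = 4.
By orbit–stabilizer, |C_G(q⁻¹)| = |G| / |conj. class of q⁻¹| = 16 / 4 = 4.
The 4 elements commuting with q⁻¹ are {e, p⁴, q, q⁻¹}.

Answer: {e, p⁴, q, q⁻¹}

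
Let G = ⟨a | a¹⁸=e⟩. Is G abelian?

G has a single generator, so G is cyclic and hence abelian.

Answer: Yes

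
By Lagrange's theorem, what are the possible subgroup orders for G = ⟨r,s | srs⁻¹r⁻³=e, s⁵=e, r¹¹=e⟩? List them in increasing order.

|G| = 55 = 5 · 11. By Lagrange's theorem the order of any subgroup divides 55; the divisors of 55 are 1, 5, 11, 55.

Answer: 1, 5, 11, 55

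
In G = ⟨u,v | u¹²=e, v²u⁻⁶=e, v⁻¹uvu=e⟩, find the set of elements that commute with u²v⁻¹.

⟨u²v⁻¹⟩ ⊆ C_G(u²v⁻¹) since powers of u²v⁻¹ commute with u²v⁻¹; so |C_G(u²v⁻¹)| ≥ |⟨u²v⁻¹⟩| = 4.
By orbit–stabilizer, |C_G(u²v⁻¹)| = |G| / |conj. class of u²v⁻¹| = 24 / 6 = 4.
The 4 elements commuting with u²v⁻¹ are {e, u⁶, u²v, u²v⁻¹}.

Answer: {e, u⁶, u²v, u²v⁻¹}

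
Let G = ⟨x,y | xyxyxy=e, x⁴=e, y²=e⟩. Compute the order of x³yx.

Compute successive powers until reaching e:
  (x³yx)¹ = x³yx, (x³yx)² = e.
The smallest positive k with (x³yx)ᵏ = e is 2.

Answer: 2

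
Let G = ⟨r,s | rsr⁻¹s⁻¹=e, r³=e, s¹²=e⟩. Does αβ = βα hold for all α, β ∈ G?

Each pair of generators commutes: r·s = rs = s·r. Since the generators pairwise commute, every element of G commutes with every other, so G is abelian.

Answer: Yes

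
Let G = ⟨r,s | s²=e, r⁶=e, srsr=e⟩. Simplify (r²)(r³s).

Compute (r²) · (r³s) by multiplying left to right and reducing via the relations at each step:
  (r²) · r³ = r⁵
  (r⁵) · s = r⁵s

Answer: r⁵s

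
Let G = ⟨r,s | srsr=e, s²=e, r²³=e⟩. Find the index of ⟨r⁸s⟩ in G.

First find ord(r⁸s) by computing successive powers:
  (r⁸s)¹ = r⁸s, (r⁸s)² = e.
So |⟨r⁸s⟩| = ord(r⁸s) = 2. With |G| = 46, by Lagrange [G : ⟨r⁸s⟩] = 46/2 = 23.

Answer: 23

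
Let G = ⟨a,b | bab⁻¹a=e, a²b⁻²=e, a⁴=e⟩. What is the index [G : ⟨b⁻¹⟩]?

First find ord(b⁻¹) by computing successive powers:
  (b⁻¹)¹ = b⁻¹, (b⁻¹)² = a², (b⁻¹)³ = b, (b⁻¹)⁴ = e.
So |⟨b⁻¹⟩| = ord(b⁻¹) = 4. With |G| = 8, by Lagrange [G : ⟨b⁻¹⟩] = 8/4 = 2.

Answer: 2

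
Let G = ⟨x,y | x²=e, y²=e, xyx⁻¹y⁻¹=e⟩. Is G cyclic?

|G| = 4, but the maximum element order in G is 2 < 4. No single element generates all of G, so G is not cyclic.

Answer: No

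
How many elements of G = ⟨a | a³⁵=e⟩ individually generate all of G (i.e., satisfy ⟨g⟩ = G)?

G is cyclic of order 35. An element generates G iff its order is 35, and a cyclic group of order 35 has exactly φ(35) = 24 such elements.

Answer: 24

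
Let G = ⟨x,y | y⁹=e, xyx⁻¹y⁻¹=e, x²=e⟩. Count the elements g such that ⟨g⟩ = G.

G is cyclic of order 18. An element generates G iff its order is 18, and a cyclic group of order 18 has exactly φ(18) = 6 such elements.

Answer: 6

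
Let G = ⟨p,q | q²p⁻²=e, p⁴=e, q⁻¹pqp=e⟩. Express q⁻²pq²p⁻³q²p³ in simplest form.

Multiply left to right, reducing at each step:
  (p²) · p = p³
  (p³) · q² = p
  p · p⁻³ = p²
  (p²) · q² = e
  e · p³ = p³

Answer: p³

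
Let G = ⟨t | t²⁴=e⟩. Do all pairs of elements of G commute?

G has a single generator, so G is cyclic and hence abelian.

Answer: Yes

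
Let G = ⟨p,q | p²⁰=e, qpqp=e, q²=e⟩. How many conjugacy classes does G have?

The conjugacy classes (representative and size) are:
  [e] (size 1), [p] (size 2), [p¹⁸] (size 2), [p³] (size 2), [p⁴] (size 2), [p¹⁵] (size 2), [p¹⁴] (size 2), [p⁷] (size 2), [p¹²] (size 2), [p¹¹] (size 2), [p¹⁰] (size 1), [p¹⁸q] (size 10), [p⁵q] (size 10).
Class equation: 1 + 2 + 2 + 2 + 2 + 2 + 2 + 2 + 2 + 2 + 1 + 10 + 10 = 40 = |G|. So G has 13 conjugacy classes.

Answer: 13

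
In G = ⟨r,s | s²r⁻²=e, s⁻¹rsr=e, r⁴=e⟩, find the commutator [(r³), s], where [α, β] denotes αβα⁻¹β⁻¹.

[(r³), s] = (r³)·s·(r³)⁻¹·s⁻¹.
  (r³) · s = rs⁻¹
  (rs⁻¹) · r = s⁻¹
  (s⁻¹) · (s⁻¹) = r²

Answer: r²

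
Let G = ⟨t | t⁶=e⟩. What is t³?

Compute successive powers of t, reducing at each step:
  t²: t · t = t²
  t³: (t²) · t = t³

Answer: t³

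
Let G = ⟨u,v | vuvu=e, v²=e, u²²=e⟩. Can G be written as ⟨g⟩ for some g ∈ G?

Every cyclic group is abelian. But u·v = uv while v·u = u²¹v, so u·v ≠ v·u and G is not abelian. Hence G is not cyclic.

Answer: No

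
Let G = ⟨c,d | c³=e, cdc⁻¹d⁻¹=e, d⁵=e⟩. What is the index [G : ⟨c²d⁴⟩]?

First find ord(c²d⁴) by computing successive powers:
  (c²d⁴)¹ = c²d⁴, (c²d⁴)² = cd³, (c²d⁴)³ = d², (c²d⁴)⁴ = c²d, (c²d⁴)⁵ = c, (c²d⁴)⁶ = d⁴, (c²d⁴)⁷ = c²d³, (c²d⁴)⁸ = cd², (c²d⁴)⁹ = d, (c²d⁴)¹⁰ = c², (c²d⁴)¹¹ = cd⁴, (c²d⁴)¹² = d³, (c²d⁴)¹³ = c²d², (c²d⁴)¹⁴ = cd, (c²d⁴)¹⁵ = e.
So |⟨c²d⁴⟩| = ord(c²d⁴) = 15. With |G| = 15, by Lagrange [G : ⟨c²d⁴⟩] = 15/15 = 1.

Answer: 1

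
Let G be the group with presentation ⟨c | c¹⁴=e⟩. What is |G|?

G is generated by a single element, so G is cyclic. The relator gives c¹⁴ = e and no smaller power is forced to be e, so the 14 powers {c, e, c², c³, c⁴, c⁵, c⁶, c⁷, c⁸, c⁹, c¹², c¹³, c¹¹, c¹⁰} are distinct. Hence |G| = 14.

Answer: 14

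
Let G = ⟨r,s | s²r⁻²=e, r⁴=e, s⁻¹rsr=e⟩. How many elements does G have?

Enumerate words in the generators, reducing via the relations: the distinct elements are
  {e, r, s, rs, r², r³, s⁻¹, rs⁻¹}.
No further products give new elements, so |G| = 8.

Answer: 8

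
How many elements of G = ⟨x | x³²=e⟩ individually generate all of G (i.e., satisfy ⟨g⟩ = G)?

G is cyclic of order 32. An element generates G iff its order is 32, and a cyclic group of order 32 has exactly φ(32) = 16 such elements.

Answer: 16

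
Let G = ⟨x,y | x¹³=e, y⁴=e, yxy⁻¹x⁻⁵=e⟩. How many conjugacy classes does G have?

The conjugacy classes (representative and size) are:
  [e] (size 1), [x] (size 4), [x²] (size 4), [x⁹] (size 4), [x¹²y] (size 13), [x⁴y²] (size 13), [x¹²y³] (size 13).
Class equation: 1 + 4 + 4 + 4 + 13 + 13 + 13 = 52 = |G|. So G has 7 conjugacy classes.

Answer: 7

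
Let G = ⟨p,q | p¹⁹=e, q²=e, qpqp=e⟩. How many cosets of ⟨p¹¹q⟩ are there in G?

First find ord(p¹¹q) by computing successive powers:
  (p¹¹q)¹ = p¹¹q, (p¹¹q)² = e.
So |⟨p¹¹q⟩| = ord(p¹¹q) = 2. With |G| = 38, by Lagrange [G : ⟨p¹¹q⟩] = 38/2 = 19.

Answer: 19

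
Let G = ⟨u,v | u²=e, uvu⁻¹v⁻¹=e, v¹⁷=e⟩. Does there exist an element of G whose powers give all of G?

|G| = 34. The element uv has order 34 (its powers give 34 distinct elements), so ⟨uv⟩ = G and G is cyclic.

Answer: Yes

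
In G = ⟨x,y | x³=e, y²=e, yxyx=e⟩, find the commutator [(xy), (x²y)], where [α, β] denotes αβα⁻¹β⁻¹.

[(xy), (x²y)] = (xy)·(x²y)·(xy)⁻¹·(x²y)⁻¹.
  (xy) · (x²y) = x²
  (x²) · (xy) = y
  y · (x²y) = x

Answer: x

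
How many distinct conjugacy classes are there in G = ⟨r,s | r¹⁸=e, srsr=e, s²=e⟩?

The conjugacy classes (representative and size) are:
  [e] (size 1), [r] (size 2), [r²] (size 2), [r³] (size 2), [r¹⁴] (size 2), [r⁵] (size 2), [r¹²] (size 2), [r⁷] (size 2), [r¹⁰] (size 2), [r⁹] (size 1), [r¹⁰s] (size 9), [rs] (size 9).
Class equation: 1 + 2 + 2 + 2 + 2 + 2 + 2 + 2 + 2 + 1 + 9 + 9 = 36 = |G|. So G has 12 conjugacy classes.

Answer: 12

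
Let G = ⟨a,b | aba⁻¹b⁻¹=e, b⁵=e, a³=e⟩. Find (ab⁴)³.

Compute successive powers of (ab⁴), reducing at each step:
  (ab⁴)²: (ab⁴) · a = a²b⁴;   (a²b⁴) · b⁴ = a²b³
  (ab⁴)³: (a²b³) · a = b³;   (b³) · b⁴ = b²

Answer: b²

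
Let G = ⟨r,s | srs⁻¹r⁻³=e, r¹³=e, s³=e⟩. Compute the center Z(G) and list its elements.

An element z ∈ Z(G) iff z commutes with every generator.
For example e is central: e·r = r = r·e; e·s = s = s·e.
Whereas r ∉ Z(G) since r·s = rs ≠ r³s = s·r.
Checking each of the 39 elements this way gives Z(G) = {e}, of order 1.

Answer: {e}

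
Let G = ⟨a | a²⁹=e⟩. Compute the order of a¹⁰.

Compute successive powers until reaching e:
  (a¹⁰)¹ = a¹⁰, (a¹⁰)² = a²⁰, (a¹⁰)³ = a, (a¹⁰)⁴ = a¹¹, (a¹⁰)⁵ = a²¹, (a¹⁰)⁶ = a², (a¹⁰)⁷ = a¹², (a¹⁰)⁸ = a²², (a¹⁰)⁹ = a³, (a¹⁰)¹⁰ = a¹³, (a¹⁰)¹¹ = a²³, (a¹⁰)¹² = a⁴, (a¹⁰)¹³ = a¹⁴, (a¹⁰)¹⁴ = a²⁴, (a¹⁰)¹⁵ = a⁵, (a¹⁰)¹⁶ = a¹⁵, (a¹⁰)¹⁷ = a²⁵, (a¹⁰)¹⁸ = a⁶, (a¹⁰)¹⁹ = a¹⁶, (a¹⁰)²⁰ = a²⁶, (a¹⁰)²¹ = a⁷, (a¹⁰)²² = a¹⁷, (a¹⁰)²³ = a²⁷, (a¹⁰)²⁴ = a⁸, (a¹⁰)²⁵ = a¹⁸, (a¹⁰)²⁶ = a²⁸, (a¹⁰)²⁷ = a⁹, (a¹⁰)²⁸ = a¹⁹, (a¹⁰)²⁹ = e.
The smallest positive k with (a¹⁰)ᵏ = e is 29.

Answer: 29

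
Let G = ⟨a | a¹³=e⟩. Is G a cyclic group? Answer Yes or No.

|G| = 13. The element a has order 13 (its powers give 13 distinct elements), so ⟨a⟩ = G and G is cyclic.

Answer: Yes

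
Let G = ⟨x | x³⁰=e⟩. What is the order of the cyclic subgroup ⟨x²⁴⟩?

|⟨x²⁴⟩| equals the order of x²⁴. Compute successive powers until reaching e:
  (x²⁴)¹ = x²⁴, (x²⁴)² = x¹⁸, (x²⁴)³ = x¹², (x²⁴)⁴ = x⁶, (x²⁴)⁵ = e.
The smallest positive k with (x²⁴)ᵏ = e is 5, so |⟨x²⁴⟩| = 5.

Answer: 5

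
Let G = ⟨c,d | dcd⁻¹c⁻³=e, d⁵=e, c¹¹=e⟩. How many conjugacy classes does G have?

The conjugacy classes (representative and size) are:
  [e] (size 1), [c³] (size 5), [c⁶] (size 5), [c⁷d] (size 11), [c⁹d²] (size 11), [c⁷d³] (size 11), [c⁷d⁴] (size 11).
Class equation: 1 + 5 + 5 + 11 + 11 + 11 + 11 = 55 = |G|. So G has 7 conjugacy classes.

Answer: 7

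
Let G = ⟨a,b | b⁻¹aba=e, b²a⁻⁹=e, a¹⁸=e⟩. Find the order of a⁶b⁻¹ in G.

Compute successive powers until reaching e:
  (a⁶b⁻¹)¹ = a⁶b⁻¹, (a⁶b⁻¹)² = a⁹, (a⁶b⁻¹)³ = a⁶b, (a⁶b⁻¹)⁴ = e.
The smallest positive k with (a⁶b⁻¹)ᵏ = e is 4.

Answer: 4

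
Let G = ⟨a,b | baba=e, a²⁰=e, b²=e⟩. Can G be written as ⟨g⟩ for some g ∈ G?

Every cyclic group is abelian. But a·b = ab while b·a = a¹⁹b, so a·b ≠ b·a and G is not abelian. Hence G is not cyclic.

Answer: No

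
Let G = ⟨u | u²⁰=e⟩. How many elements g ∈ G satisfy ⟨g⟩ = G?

G is cyclic of order 20. An element generates G iff its order is 20, and a cyclic group of order 20 has exactly φ(20) = 8 such elements.

Answer: 8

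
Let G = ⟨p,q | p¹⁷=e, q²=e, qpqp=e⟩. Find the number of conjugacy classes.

The conjugacy classes (representative and size) are:
  [e] (size 1), [p¹⁶] (size 2), [p²] (size 2), [p³] (size 2), [p¹³] (size 2), [p¹²] (size 2), [p⁶] (size 2), [p¹⁰] (size 2), [p⁹] (size 2), [p⁷q] (size 17).
Class equation: 1 + 2 + 2 + 2 + 2 + 2 + 2 + 2 + 2 + 17 = 34 = |G|. So G has 10 conjugacy classes.

Answer: 10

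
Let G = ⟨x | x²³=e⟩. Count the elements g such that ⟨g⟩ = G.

G is cyclic of order 23. An element generates G iff its order is 23, and a cyclic group of order 23 has exactly φ(23) = 22 such elements.

Answer: 22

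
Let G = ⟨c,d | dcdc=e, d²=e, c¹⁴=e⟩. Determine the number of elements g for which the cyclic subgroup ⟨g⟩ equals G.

⟨g⟩ = G would require ord(g) = |G| = 28, but the maximum element order in G is 14 < 28. So G is not cyclic and no single element generates it: the count is 0.

Answer: 0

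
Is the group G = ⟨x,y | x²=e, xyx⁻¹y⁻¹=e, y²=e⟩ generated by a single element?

|G| = 4, but the maximum element order in G is 2 < 4. No single element generates all of G, so G is not cyclic.

Answer: No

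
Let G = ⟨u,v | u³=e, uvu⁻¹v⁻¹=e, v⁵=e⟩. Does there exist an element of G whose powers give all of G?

|G| = 15. The element uv has order 15 (its powers give 15 distinct elements), so ⟨uv⟩ = G and G is cyclic.

Answer: Yes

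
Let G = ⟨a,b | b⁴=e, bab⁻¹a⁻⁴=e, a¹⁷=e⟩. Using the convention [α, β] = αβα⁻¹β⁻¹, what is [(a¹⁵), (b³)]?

[(a¹⁵), (b³)] = (a¹⁵)·(b³)·(a¹⁵)⁻¹·(b³)⁻¹.
  (a¹⁵) · (b³) = a¹⁵b³
  (a¹⁵b³) · (a²) = a⁷b³
  (a⁷b³) · b = a⁷

Answer: a⁷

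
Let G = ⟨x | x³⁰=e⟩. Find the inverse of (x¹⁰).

The order of (x¹⁰) is 3 (smallest k with (x¹⁰)ᵏ = e), so (x¹⁰)⁻¹ = (x¹⁰)² = x²⁰.
Check: (x¹⁰) · (x²⁰) → (x¹⁰) · x²⁰ = e, giving e as required.

Answer: x²⁰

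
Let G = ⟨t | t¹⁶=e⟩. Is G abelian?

G has a single generator, so G is cyclic and hence abelian.

Answer: Yes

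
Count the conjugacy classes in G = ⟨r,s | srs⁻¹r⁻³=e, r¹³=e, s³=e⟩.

The conjugacy classes (representative and size) are:
  [e] (size 1), [r] (size 3), [r⁵] (size 3), [r¹⁰] (size 3), [r⁸] (size 3), [r¹⁰s] (size 13), [r⁷s²] (size 13).
Class equation: 1 + 3 + 3 + 3 + 3 + 13 + 13 = 39 = |G|. So G has 7 conjugacy classes.

Answer: 7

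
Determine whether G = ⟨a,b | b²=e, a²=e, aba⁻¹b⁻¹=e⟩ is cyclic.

|G| = 4, but the maximum element order in G is 2 < 4. No single element generates all of G, so G is not cyclic.

Answer: No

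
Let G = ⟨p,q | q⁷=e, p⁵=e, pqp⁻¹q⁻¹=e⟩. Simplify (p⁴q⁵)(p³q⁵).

Compute (p⁴q⁵) · (p³q⁵) by multiplying left to right and reducing via the relations at each step:
  (p⁴q⁵) · p³ = p²q⁵
  (p²q⁵) · q⁵ = p²q³

Answer: p²q³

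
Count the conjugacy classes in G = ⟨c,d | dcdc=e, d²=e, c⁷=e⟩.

The conjugacy classes (representative and size) are:
  [e] (size 1), [c⁶] (size 2), [c⁵] (size 2), [c⁴] (size 2), [cd] (size 7).
Class equation: 1 + 2 + 2 + 2 + 7 = 14 = |G|. So G has 5 conjugacy classes.

Answer: 5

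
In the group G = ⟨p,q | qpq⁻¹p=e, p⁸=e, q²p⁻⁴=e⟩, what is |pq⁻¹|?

Compute successive powers until reaching e:
  (pq⁻¹)¹ = pq⁻¹, (pq⁻¹)² = p⁴, (pq⁻¹)³ = pq, (pq⁻¹)⁴ = e.
The smallest positive k with (pq⁻¹)ᵏ = e is 4.

Answer: 4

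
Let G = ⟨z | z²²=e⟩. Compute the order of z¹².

Compute successive powers until reaching e:
  (z¹²)¹ = z¹², (z¹²)² = z², (z¹²)³ = z¹⁴, (z¹²)⁴ = z⁴, (z¹²)⁵ = z¹⁶, (z¹²)⁶ = z⁶, (z¹²)⁷ = z¹⁸, (z¹²)⁸ = z⁸, (z¹²)⁹ = z²⁰, (z¹²)¹⁰ = z¹⁰, (z¹²)¹¹ = e.
The smallest positive k with (z¹²)ᵏ = e is 11.

Answer: 11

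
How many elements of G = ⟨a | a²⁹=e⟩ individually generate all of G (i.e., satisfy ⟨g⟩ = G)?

G is cyclic of order 29. An element generates G iff its order is 29, and a cyclic group of order 29 has exactly φ(29) = 28 such elements.

Answer: 28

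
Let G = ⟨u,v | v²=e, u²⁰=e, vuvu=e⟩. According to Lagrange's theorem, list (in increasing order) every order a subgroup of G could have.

|G| = 40 = 2³ · 5. By Lagrange's theorem the order of any subgroup divides 40; the divisors of 40 are 1, 2, 4, 5, 8, 10, 20, 40.

Answer: 1, 2, 4, 5, 8, 10, 20, 40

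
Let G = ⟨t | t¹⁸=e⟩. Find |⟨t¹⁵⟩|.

|⟨t¹⁵⟩| equals the order of t¹⁵. Compute successive powers until reaching e:
  (t¹⁵)¹ = t¹⁵, (t¹⁵)² = t¹², (t¹⁵)³ = t⁹, (t¹⁵)⁴ = t⁶, (t¹⁵)⁵ = t³, (t¹⁵)⁶ = e.
The smallest positive k with (t¹⁵)ᵏ = e is 6, so |⟨t¹⁵⟩| = 6.

Answer: 6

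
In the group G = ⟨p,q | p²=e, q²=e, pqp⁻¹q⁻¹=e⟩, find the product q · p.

Compute q · p by multiplying left to right and reducing via the relations at each step:
  q · p = pq

Answer: pq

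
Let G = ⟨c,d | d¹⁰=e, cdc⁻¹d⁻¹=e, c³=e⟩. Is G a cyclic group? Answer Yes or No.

|G| = 30. The element cd has order 30 (its powers give 30 distinct elements), so ⟨cd⟩ = G and G is cyclic.

Answer: Yes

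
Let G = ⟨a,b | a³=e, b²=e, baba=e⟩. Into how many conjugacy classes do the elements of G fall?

The conjugacy classes (representative and size) are:
  [e] (size 1), [a] (size 2), [ab] (size 3).
Class equation: 1 + 2 + 3 = 6 = |G|. So G has 3 conjugacy classes.

Answer: 3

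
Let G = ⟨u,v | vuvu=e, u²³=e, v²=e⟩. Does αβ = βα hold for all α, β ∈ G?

u·v = uv but v·u = u²²v, so u·v ≠ v·u and G is not abelian.

Answer: No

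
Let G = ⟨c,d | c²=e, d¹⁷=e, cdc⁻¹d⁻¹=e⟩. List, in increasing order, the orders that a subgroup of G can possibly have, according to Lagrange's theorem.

|G| = 34 = 2 · 17. By Lagrange's theorem the order of any subgroup divides 34; the divisors of 34 are 1, 2, 17, 34.

Answer: 1, 2, 17, 34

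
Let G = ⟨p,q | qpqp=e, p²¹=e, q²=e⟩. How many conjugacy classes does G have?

The conjugacy classes (representative and size) are:
  [e] (size 1), [p²⁰] (size 2), [p²] (size 2), [p³] (size 2), [p¹⁷] (size 2), [p⁵] (size 2), [p⁶] (size 2), [p⁷] (size 2), [p⁸] (size 2), [p⁹] (size 2), [p¹⁰] (size 2), [q] (size 21).
Class equation: 1 + 2 + 2 + 2 + 2 + 2 + 2 + 2 + 2 + 2 + 2 + 21 = 42 = |G|. So G has 12 conjugacy classes.

Answer: 12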